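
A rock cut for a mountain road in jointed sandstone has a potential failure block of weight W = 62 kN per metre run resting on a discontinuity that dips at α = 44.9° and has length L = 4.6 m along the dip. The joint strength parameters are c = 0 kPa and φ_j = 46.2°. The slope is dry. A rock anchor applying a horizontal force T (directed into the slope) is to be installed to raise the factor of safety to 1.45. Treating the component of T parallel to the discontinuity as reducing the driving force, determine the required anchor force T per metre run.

Resolving forces along and normal to the sliding plane, with the horizontal anchor force T adding T·sinα to the effective normal force and T·cosα acting up the plane against the driving force:
FS = [cL + (W cosα + T sinα) tanφ_j] / [W sinα − T cosα]
Without the anchor: N' = 43.9 kN/m, driving T_d = 43.8 kN/m, resisting R = 0·4.6 + 43.9·tan46.2° = 45.8 kN/m, FS = 1.05.
Setting FS = 1.45 and solving for T:
1.45·(43.8 − T cos44.9°) = 45.8 + T sin44.9°·tan46.2°
T·(sin44.9°·tan46.2° + 1.45·cos44.9°) = 1.45·43.8 − 45.8
T·(0.7059·1.0428 + 1.45·0.7083) = 63.5 − 45.8 = 17.7
T·1.7632 = 17.7
T = 10.0 kN/m

T = 10 kN/m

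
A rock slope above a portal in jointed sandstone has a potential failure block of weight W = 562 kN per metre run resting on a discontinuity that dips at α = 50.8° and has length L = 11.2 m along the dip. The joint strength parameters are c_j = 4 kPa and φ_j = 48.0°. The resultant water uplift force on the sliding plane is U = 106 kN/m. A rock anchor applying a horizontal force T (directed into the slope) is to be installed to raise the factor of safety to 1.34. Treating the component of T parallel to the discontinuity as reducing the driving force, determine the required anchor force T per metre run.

Resolving forces along and normal to the sliding plane, with the horizontal anchor force T adding T·sinα to the effective normal force and T·cosα acting up the plane against the driving force:
FS = [c_jL + (W cosα − U + T sinα) tanφ_j] / [W sinα − T cosα]
Without the anchor: N' = 249.2 kN/m, driving T_d = 435.5 kN/m, resisting R = 4·11.2 + 249.2·tan48.0° = 321.6 kN/m, FS = 0.74.
Setting FS = 1.34 and solving for T:
1.34·(435.5 − T cos50.8°) = 321.6 + T sin50.8°·tan48.0°
T·(sin50.8°·tan48.0° + 1.34·cos50.8°) = 1.34·435.5 − 321.6
T·(0.7749·1.1106 + 1.34·0.6320) = 583.6 − 321.6 = 262.0
T·1.7076 = 262.0
T = 153.5 kN/m

T = 153 kN/m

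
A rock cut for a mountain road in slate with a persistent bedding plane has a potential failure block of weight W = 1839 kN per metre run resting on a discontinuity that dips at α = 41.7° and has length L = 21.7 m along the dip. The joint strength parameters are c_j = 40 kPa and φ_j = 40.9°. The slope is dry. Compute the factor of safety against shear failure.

FS = 1.68

Resolving the block weight along and normal to the plane and applying the Mohr–Coulomb strength on the joint:
N' = W cosα = 1839·cos41.7° = 1373.1 kN/m
Driving force T = W sinα = 1839·sin41.7° = 1223.4 kN/m
Resisting force R = c_j·L + N'·tanφ_j = 40·21.7 + 1373.1·tan40.9° = 868.0 + 1189.4 = 2057.4 kN/m
FS = R / T = 2057.4 / 1223.4 = 1.682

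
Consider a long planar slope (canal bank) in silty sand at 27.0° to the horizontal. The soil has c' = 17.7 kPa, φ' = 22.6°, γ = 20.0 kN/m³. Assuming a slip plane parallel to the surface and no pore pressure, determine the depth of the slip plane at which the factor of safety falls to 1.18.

z = 6.03 m

Setting FS = 1.18 in FS = [c' + γz cos²β tanφ'] / [γz sinβ cosβ] and solving for z:
z = c' / [γ cosβ (FS·sinβ − cosβ·tanφ')]
  = 17.7 / [20.0·cos27.0°·(1.18·sin27.0° − cos27.0°·tan22.6°)]
  = 17.7 / [20.0·0.8910·(1.18·0.4540 − 0.8910·0.4163)]
  = 17.7 / 2.9371 = 6.026 m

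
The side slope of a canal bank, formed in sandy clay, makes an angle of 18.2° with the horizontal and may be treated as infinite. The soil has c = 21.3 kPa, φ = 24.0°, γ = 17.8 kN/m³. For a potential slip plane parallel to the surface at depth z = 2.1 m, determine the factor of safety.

For an infinite slope with a slip plane parallel to the surface (no pore pressure): FS = [c + γz cos²β tanφ] / [γz sinβ cosβ].
γz = 17.8·2.1 = 37.38 kN/m²
Numerator = 21.3 + 37.38·cos²18.2°·tan24.0° = 21.3 + 37.38·0.9024·0.4452 = 36.319 kPa
Denominator = 37.38·sin18.2°·cos18.2° = 37.38·0.3123·0.9500 = 11.091 kPa
FS = 36.319 / 11.091 = 3.275

FS = 3.27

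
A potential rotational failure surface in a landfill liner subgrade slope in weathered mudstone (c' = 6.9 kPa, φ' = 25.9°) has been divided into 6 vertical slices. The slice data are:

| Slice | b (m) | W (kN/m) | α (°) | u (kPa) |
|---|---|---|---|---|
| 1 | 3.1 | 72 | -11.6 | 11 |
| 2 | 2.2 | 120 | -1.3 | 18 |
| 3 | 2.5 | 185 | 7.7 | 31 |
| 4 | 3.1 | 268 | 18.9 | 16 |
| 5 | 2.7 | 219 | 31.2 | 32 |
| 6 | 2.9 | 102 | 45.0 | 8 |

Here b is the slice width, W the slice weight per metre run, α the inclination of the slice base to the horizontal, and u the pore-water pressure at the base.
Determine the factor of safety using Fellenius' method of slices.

FS = 1.40

Ordinary method of slices: FS = Σ[c'·Δl_i + (W_i cosα_i − u_i·Δl_i)·tanφ'] / Σ W_i sinα_i, with Δl_i = b_i / cosα_i.
Slice 1: Δl = 3.1/cos(-11.6°) = 3.165 m; N'_1 = 72·cos(-11.6°) − 11·3.165 = 35.7; c'Δl = 21.84; W sinα = -14.5
Slice 2: Δl = 2.2/cos(-1.3°) = 2.201 m; N'_2 = 120·cos(-1.3°) − 18·2.201 = 80.4; c'Δl = 15.18; W sinα = -2.7
Slice 3: Δl = 2.5/cos7.7° = 2.523 m; N'_3 = 185·cos7.7° − 31·2.523 = 105.1; c'Δl = 17.41; W sinα = 24.8
Slice 4: Δl = 3.1/cos18.9° = 3.277 m; N'_4 = 268·cos18.9° − 16·3.277 = 201.1; c'Δl = 22.61; W sinα = 86.8
Slice 5: Δl = 2.7/cos31.2° = 3.157 m; N'_5 = 219·cos31.2° − 32·3.157 = 86.3; c'Δl = 21.78; W sinα = 113.4
Slice 6: Δl = 2.9/cos45.0° = 4.101 m; N'_6 = 102·cos45.0° − 8·4.101 = 39.3; c'Δl = 28.30; W sinα = 72.1
Σc'Δl = 127.1 kN/m; ΣN' = 548.0 kN/m; ΣW sinα = 280.0 kN/m
Resisting = 127.1 + 548.0·tan25.9° = 127.1 + 266.1 = 393.2 kN/m
FS = 393.2 / 280.0 = 1.404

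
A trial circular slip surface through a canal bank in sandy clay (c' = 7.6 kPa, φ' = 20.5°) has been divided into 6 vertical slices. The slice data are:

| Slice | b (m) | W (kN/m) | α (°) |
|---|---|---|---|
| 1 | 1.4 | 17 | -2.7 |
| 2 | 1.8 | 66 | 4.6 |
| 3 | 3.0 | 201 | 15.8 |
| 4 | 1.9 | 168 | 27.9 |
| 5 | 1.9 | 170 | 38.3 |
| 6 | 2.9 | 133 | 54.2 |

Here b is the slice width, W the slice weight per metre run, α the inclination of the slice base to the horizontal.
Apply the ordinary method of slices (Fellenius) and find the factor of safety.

Ordinary method of slices: FS = Σ[c'·Δl_i + (W_i cosα_i)·tanφ'] / Σ W_i sinα_i, with Δl_i = b_i / cosα_i.
Slice 1: Δl = 1.4/cos(-2.7°) = 1.402 m; N'_1 = 17·cos(-2.7°) = 17.0; c'Δl = 10.65; W sinα = -0.8
Slice 2: Δl = 1.8/cos4.6° = 1.806 m; N'_2 = 66·cos4.6° = 65.8; c'Δl = 13.72; W sinα = 5.3
Slice 3: Δl = 3.0/cos15.8° = 3.118 m; N'_3 = 201·cos15.8° = 193.4; c'Δl = 23.70; W sinα = 54.7
Slice 4: Δl = 1.9/cos27.9° = 2.150 m; N'_4 = 168·cos27.9° = 148.5; c'Δl = 16.34; W sinα = 78.6
Slice 5: Δl = 1.9/cos38.3° = 2.421 m; N'_5 = 170·cos38.3° = 133.4; c'Δl = 18.40; W sinα = 105.4
Slice 6: Δl = 2.9/cos54.2° = 4.958 m; N'_6 = 133·cos54.2° = 77.8; c'Δl = 37.68; W sinα = 107.9
Σc'Δl = 120.5 kN/m; ΣN' = 635.9 kN/m; ΣW sinα = 351.1 kN/m
Resisting = 120.5 + 635.9·tan20.5° = 120.5 + 237.7 = 358.2 kN/m
FS = 358.2 / 351.1 = 1.020

FS = 1.02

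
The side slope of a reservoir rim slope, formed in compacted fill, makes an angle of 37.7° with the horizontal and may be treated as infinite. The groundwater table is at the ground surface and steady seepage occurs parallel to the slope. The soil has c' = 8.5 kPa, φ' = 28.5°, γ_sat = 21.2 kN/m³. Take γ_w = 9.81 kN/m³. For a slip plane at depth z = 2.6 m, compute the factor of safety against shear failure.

With seepage parallel to the slope and the water table at the surface, the effective normal stress on the slip plane uses the buoyant unit weight γ' = γ_sat − γ_w while the driving shear stress uses γ_sat:
FS = [c' + γ' z cos²β tanφ'] / [γ_sat z sinβ cosβ]
γ' = 21.2 − 9.81 = 11.39 kN/m³
Numerator = 8.5 + 11.39·2.6·cos²37.7°·tan28.5° = 8.5 + 11.39·2.6·0.6260·0.5430 = 18.566 kPa
Denominator = 21.2·2.6·sin37.7°·cos37.7° = 21.2·2.6·0.6115·0.7912 = 26.670 kPa
FS = 18.566 / 26.670 = 0.696

FS = 0.70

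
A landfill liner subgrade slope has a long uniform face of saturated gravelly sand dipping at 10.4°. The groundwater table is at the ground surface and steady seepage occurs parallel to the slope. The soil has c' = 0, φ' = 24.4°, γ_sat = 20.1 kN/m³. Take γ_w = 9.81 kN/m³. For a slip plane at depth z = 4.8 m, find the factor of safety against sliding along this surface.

With seepage parallel to the slope and the water table at the surface, the effective normal stress on the slip plane uses the buoyant unit weight γ' = γ_sat − γ_w while the driving shear stress uses γ_sat:
FS = [c' + γ' z cos²β tanφ'] / [γ_sat z sinβ cosβ]
(For c' = 0 this reduces to FS = (γ'/γ_sat)·tanφ'/tanβ.)
γ' = 20.1 − 9.81 = 10.29 kN/m³
Numerator = 0.0 + 10.29·4.8·cos²10.4°·tan24.4° = 0.0 + 10.29·4.8·0.9674·0.4536 = 21.675 kPa
Denominator = 20.1·4.8·sin10.4°·cos10.4° = 20.1·4.8·0.1805·0.9836 = 17.130 kPa
FS = 21.675 / 17.130 = 1.265

FS = 1.27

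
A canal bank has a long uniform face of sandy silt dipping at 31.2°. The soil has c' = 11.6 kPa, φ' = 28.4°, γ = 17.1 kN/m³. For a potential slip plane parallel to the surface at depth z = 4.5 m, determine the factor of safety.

FS = 1.23

For an infinite slope with a slip plane parallel to the surface (no pore pressure): FS = [c' + γz cos²β tanφ'] / [γz sinβ cosβ].
γz = 17.1·4.5 = 76.95 kN/m²
Numerator = 11.6 + 76.95·cos²31.2°·tan28.4° = 11.6 + 76.95·0.7316·0.5407 = 42.041 kPa
Denominator = 76.95·sin31.2°·cos31.2° = 76.95·0.5180·0.8554 = 34.097 kPa
FS = 42.041 / 34.097 = 1.233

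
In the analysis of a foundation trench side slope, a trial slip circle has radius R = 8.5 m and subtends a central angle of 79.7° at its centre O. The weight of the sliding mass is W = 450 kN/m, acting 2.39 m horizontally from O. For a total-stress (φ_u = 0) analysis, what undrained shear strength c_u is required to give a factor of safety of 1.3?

FS = c_u·L_a·R / (W·d), so c_u = FS·W·d / (L_a·R).
Arc length L_a = R·θ = 8.5·(79.7°·π/180) = 8.5·1.3910 = 11.82 m
c_u = 1.3·450·2.39 / (11.82·8.5) = 1398.2 / 100.50 = 13.91 kPa

c_u = 13.9 kPa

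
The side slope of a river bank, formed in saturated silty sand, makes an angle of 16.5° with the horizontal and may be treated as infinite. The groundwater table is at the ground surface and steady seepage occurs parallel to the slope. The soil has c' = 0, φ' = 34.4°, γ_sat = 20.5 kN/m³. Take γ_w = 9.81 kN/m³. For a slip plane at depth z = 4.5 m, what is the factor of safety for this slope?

With seepage parallel to the slope and the water table at the surface, the effective normal stress on the slip plane uses the buoyant unit weight γ' = γ_sat − γ_w while the driving shear stress uses γ_sat:
FS = [c' + γ' z cos²β tanφ'] / [γ_sat z sinβ cosβ]
(For c' = 0 this reduces to FS = (γ'/γ_sat)·tanφ'/tanβ.)
γ' = 20.5 − 9.81 = 10.69 kN/m³
Numerator = 0.0 + 10.69·4.5·cos²16.5°·tan34.4° = 0.0 + 10.69·4.5·0.9193·0.6847 = 30.281 kPa
Denominator = 20.5·4.5·sin16.5°·cos16.5° = 20.5·4.5·0.2840·0.9588 = 25.121 kPa
FS = 30.281 / 25.121 = 1.205

FS = 1.21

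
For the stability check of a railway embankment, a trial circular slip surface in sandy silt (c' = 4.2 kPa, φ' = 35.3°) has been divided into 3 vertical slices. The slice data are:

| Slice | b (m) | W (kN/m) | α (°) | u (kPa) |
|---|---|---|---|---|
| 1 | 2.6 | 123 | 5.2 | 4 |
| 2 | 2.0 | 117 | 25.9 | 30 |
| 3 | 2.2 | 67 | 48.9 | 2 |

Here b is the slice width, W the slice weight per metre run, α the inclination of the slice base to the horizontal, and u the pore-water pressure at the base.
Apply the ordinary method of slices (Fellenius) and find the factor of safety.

Ordinary method of slices: FS = Σ[c'·Δl_i + (W_i cosα_i − u_i·Δl_i)·tanφ'] / Σ W_i sinα_i, with Δl_i = b_i / cosα_i.
Slice 1: Δl = 2.6/cos5.2° = 2.611 m; N'_1 = 123·cos5.2° − 4·2.611 = 112.1; c'Δl = 10.97; W sinα = 11.1
Slice 2: Δl = 2.0/cos25.9° = 2.223 m; N'_2 = 117·cos25.9° − 30·2.223 = 38.5; c'Δl = 9.34; W sinα = 51.1
Slice 3: Δl = 2.2/cos48.9° = 3.347 m; N'_3 = 67·cos48.9° − 2·3.347 = 37.4; c'Δl = 14.06; W sinα = 50.5
Σc'Δl = 34.4 kN/m; ΣN' = 188.0 kN/m; ΣW sinα = 112.7 kN/m
Resisting = 34.4 + 188.0·tan35.3° = 34.4 + 133.1 = 167.4 kN/m
FS = 167.4 / 112.7 = 1.485

FS = 1.49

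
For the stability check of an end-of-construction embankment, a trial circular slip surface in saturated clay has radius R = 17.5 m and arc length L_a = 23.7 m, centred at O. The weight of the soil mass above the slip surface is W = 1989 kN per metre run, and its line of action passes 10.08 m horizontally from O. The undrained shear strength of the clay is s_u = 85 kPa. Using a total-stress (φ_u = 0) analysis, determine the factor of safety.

Taking moments about the centre O, the resisting moment is provided by the undrained shear strength acting along the arc:
M_R = s_u·L_a·R = 85·23.70·17.5 = 35253.8 kN·m/m
M_D = W·d = 1989·10.08 = 20049.1 kN·m/m
FS = M_R / M_D = 35253.8 / 20049.1 = 1.758

FS = 1.76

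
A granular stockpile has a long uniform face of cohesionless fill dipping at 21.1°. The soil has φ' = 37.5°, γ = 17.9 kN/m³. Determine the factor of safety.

For a dry cohesionless infinite slope the factor of safety is FS = tanφ' / tanβ.
FS = tan37.5° / tan21.1° = 0.7673 / 0.3859 = 1.989

FS = 1.99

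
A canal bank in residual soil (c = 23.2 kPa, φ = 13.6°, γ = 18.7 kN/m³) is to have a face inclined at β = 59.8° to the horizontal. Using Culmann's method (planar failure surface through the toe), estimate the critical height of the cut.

H_c = 13.54 m

Culmann's analysis gives the critical failure plane at α_cr = (β + φ)/2 = (59.8 + 13.6)/2 = 36.7°, and the critical height
H_c = (4c/γ) · sinβ cosφ / [1 − cos(β − φ)]
    = (4·23.2/18.7) · sin59.8°·cos13.6° / [1 − cos(46.2°)]
    = 4.963 · 0.8643·0.9720 / [1 − 0.6921]
    = 4.963 · 0.8400 / 0.3079
    = 13.54 m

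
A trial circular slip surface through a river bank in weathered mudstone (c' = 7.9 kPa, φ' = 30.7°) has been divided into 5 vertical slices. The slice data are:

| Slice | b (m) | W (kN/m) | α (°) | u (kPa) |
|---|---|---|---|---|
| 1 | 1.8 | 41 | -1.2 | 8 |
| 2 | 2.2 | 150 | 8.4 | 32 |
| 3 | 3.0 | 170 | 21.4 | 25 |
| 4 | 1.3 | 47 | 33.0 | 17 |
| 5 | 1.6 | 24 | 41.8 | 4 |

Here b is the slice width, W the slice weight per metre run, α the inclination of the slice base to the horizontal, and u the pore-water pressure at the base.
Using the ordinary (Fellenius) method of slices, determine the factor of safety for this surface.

FS = 1.66

Ordinary method of slices: FS = Σ[c'·Δl_i + (W_i cosα_i − u_i·Δl_i)·tanφ'] / Σ W_i sinα_i, with Δl_i = b_i / cosα_i.
Slice 1: Δl = 1.8/cos(-1.2°) = 1.800 m; N'_1 = 41·cos(-1.2°) − 8·1.800 = 26.6; c'Δl = 14.22; W sinα = -0.9
Slice 2: Δl = 2.2/cos8.4° = 2.224 m; N'_2 = 150·cos8.4° − 32·2.224 = 77.2; c'Δl = 17.57; W sinα = 21.9
Slice 3: Δl = 3.0/cos21.4° = 3.222 m; N'_3 = 170·cos21.4° − 25·3.222 = 77.7; c'Δl = 25.45; W sinα = 62.0
Slice 4: Δl = 1.3/cos33.0° = 1.550 m; N'_4 = 47·cos33.0° − 17·1.550 = 13.1; c'Δl = 12.25; W sinα = 25.6
Slice 5: Δl = 1.6/cos41.8° = 2.146 m; N'_5 = 24·cos41.8° − 4·2.146 = 9.3; c'Δl = 16.96; W sinα = 16.0
Σc'Δl = 86.4 kN/m; ΣN' = 203.9 kN/m; ΣW sinα = 124.7 kN/m
Resisting = 86.4 + 203.9·tan30.7° = 86.4 + 121.1 = 207.5 kN/m
FS = 207.5 / 124.7 = 1.664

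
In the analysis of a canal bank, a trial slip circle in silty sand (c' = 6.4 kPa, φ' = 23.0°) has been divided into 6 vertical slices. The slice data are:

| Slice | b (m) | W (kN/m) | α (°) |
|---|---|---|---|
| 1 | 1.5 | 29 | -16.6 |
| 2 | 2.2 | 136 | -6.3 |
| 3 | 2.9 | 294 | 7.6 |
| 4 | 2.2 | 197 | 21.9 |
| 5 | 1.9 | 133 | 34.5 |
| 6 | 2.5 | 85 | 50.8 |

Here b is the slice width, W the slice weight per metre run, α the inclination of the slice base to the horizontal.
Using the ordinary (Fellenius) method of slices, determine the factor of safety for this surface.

Ordinary method of slices: FS = Σ[c'·Δl_i + (W_i cosα_i)·tanφ'] / Σ W_i sinα_i, with Δl_i = b_i / cosα_i.
Slice 1: Δl = 1.5/cos(-16.6°) = 1.565 m; N'_1 = 29·cos(-16.6°) = 27.8; c'Δl = 10.02; W sinα = -8.3
Slice 2: Δl = 2.2/cos(-6.3°) = 2.213 m; N'_2 = 136·cos(-6.3°) = 135.2; c'Δl = 14.17; W sinα = -14.9
Slice 3: Δl = 2.9/cos7.6° = 2.926 m; N'_3 = 294·cos7.6° = 291.4; c'Δl = 18.72; W sinα = 38.9
Slice 4: Δl = 2.2/cos21.9° = 2.371 m; N'_4 = 197·cos21.9° = 182.8; c'Δl = 15.18; W sinα = 73.5
Slice 5: Δl = 1.9/cos34.5° = 2.305 m; N'_5 = 133·cos34.5° = 109.6; c'Δl = 14.76; W sinα = 75.3
Slice 6: Δl = 2.5/cos50.8° = 3.956 m; N'_6 = 85·cos50.8° = 53.7; c'Δl = 25.32; W sinα = 65.9
Σc'Δl = 98.2 kN/m; ΣN' = 800.5 kN/m; ΣW sinα = 230.4 kN/m
Resisting = 98.2 + 800.5·tan23.0° = 98.2 + 339.8 = 437.9 kN/m
FS = 437.9 / 230.4 = 1.901

FS = 1.90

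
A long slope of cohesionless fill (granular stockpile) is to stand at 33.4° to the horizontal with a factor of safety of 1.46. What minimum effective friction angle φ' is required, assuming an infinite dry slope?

FS = tanφ'/tanβ ⇒ tanφ' = FS · tanβ = 1.46 · tan33.4° = 0.9627
φ' = arctan(0.9627) = 43.91°

φ' = 43.9°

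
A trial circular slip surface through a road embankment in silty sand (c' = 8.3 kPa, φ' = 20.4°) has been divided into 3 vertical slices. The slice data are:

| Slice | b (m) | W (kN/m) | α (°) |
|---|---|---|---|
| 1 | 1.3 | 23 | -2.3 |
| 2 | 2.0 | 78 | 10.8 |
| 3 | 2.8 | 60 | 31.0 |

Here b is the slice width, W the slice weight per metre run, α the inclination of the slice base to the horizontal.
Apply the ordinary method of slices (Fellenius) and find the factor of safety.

Ordinary method of slices: FS = Σ[c'·Δl_i + (W_i cosα_i)·tanφ'] / Σ W_i sinα_i, with Δl_i = b_i / cosα_i.
Slice 1: Δl = 1.3/cos(-2.3°) = 1.301 m; N'_1 = 23·cos(-2.3°) = 23.0; c'Δl = 10.80; W sinα = -0.9
Slice 2: Δl = 2.0/cos10.8° = 2.036 m; N'_2 = 78·cos10.8° = 76.6; c'Δl = 16.90; W sinα = 14.6
Slice 3: Δl = 2.8/cos31.0° = 3.267 m; N'_3 = 60·cos31.0° = 51.4; c'Δl = 27.11; W sinα = 30.9
Σc'Δl = 54.8 kN/m; ΣN' = 151.0 kN/m; ΣW sinα = 44.6 kN/m
Resisting = 54.8 + 151.0·tan20.4° = 54.8 + 56.2 = 111.0 kN/m
FS = 111.0 / 44.6 = 2.489

FS = 2.49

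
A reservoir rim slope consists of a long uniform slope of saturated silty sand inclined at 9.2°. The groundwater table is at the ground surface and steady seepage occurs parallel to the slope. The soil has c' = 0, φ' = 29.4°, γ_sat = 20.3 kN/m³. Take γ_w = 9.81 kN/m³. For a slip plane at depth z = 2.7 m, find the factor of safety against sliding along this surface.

With seepage parallel to the slope and the water table at the surface, the effective normal stress on the slip plane uses the buoyant unit weight γ' = γ_sat − γ_w while the driving shear stress uses γ_sat:
FS = [c' + γ' z cos²β tanφ'] / [γ_sat z sinβ cosβ]
(For c' = 0 this reduces to FS = (γ'/γ_sat)·tanφ'/tanβ.)
γ' = 20.3 − 9.81 = 10.49 kN/m³
Numerator = 0.0 + 10.49·2.7·cos²9.2°·tan29.4° = 0.0 + 10.49·2.7·0.9744·0.5635 = 15.551 kPa
Denominator = 20.3·2.7·sin9.2°·cos9.2° = 20.3·2.7·0.1599·0.9871 = 8.650 kPa
FS = 15.551 / 8.650 = 1.798

FS = 1.80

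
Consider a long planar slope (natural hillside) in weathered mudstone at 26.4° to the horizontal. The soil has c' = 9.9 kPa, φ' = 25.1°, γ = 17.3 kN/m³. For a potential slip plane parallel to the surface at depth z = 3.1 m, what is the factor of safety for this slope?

FS = 1.41

For an infinite slope with a slip plane parallel to the surface (no pore pressure): FS = [c' + γz cos²β tanφ'] / [γz sinβ cosβ].
γz = 17.3·3.1 = 53.63 kN/m²
Numerator = 9.9 + 53.63·cos²26.4°·tan25.1° = 9.9 + 53.63·0.8023·0.4684 = 30.055 kPa
Denominator = 53.63·sin26.4°·cos26.4° = 53.63·0.4446·0.8957 = 21.359 kPa
FS = 30.055 / 21.359 = 1.407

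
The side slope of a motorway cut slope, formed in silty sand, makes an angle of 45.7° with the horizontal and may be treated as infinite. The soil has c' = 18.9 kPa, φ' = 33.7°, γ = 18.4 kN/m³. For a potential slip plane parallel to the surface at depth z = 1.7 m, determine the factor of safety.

For an infinite slope with a slip plane parallel to the surface (no pore pressure): FS = [c' + γz cos²β tanφ'] / [γz sinβ cosβ].
γz = 18.4·1.7 = 31.28 kN/m²
Numerator = 18.9 + 31.28·cos²45.7°·tan33.7° = 18.9 + 31.28·0.4878·0.6669 = 29.076 kPa
Denominator = 31.28·sin45.7°·cos45.7° = 31.28·0.7157·0.6984 = 15.635 kPa
FS = 29.076 / 15.635 = 1.860

FS = 1.86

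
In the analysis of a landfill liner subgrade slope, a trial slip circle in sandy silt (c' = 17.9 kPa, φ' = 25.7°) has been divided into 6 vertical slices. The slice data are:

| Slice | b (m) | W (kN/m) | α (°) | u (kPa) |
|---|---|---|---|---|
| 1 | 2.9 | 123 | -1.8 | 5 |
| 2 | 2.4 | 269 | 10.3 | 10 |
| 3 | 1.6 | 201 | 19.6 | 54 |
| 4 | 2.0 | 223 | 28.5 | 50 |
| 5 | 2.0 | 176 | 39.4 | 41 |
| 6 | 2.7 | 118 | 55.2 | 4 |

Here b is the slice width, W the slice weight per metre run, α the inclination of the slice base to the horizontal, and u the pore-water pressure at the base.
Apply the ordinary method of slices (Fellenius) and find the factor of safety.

FS = 1.38

Ordinary method of slices: FS = Σ[c'·Δl_i + (W_i cosα_i − u_i·Δl_i)·tanφ'] / Σ W_i sinα_i, with Δl_i = b_i / cosα_i.
Slice 1: Δl = 2.9/cos(-1.8°) = 2.901 m; N'_1 = 123·cos(-1.8°) − 5·2.901 = 108.4; c'Δl = 51.94; W sinα = -3.9
Slice 2: Δl = 2.4/cos10.3° = 2.439 m; N'_2 = 269·cos10.3° − 10·2.439 = 240.3; c'Δl = 43.66; W sinα = 48.1
Slice 3: Δl = 1.6/cos19.6° = 1.698 m; N'_3 = 201·cos19.6° − 54·1.698 = 97.6; c'Δl = 30.40; W sinα = 67.4
Slice 4: Δl = 2.0/cos28.5° = 2.276 m; N'_4 = 223·cos28.5° − 50·2.276 = 82.2; c'Δl = 40.74; W sinα = 106.4
Slice 5: Δl = 2.0/cos39.4° = 2.588 m; N'_5 = 176·cos39.4° − 41·2.588 = 29.9; c'Δl = 46.33; W sinα = 111.7
Slice 6: Δl = 2.7/cos55.2° = 4.731 m; N'_6 = 118·cos55.2° − 4·4.731 = 48.4; c'Δl = 84.68; W sinα = 96.9
Σc'Δl = 297.7 kN/m; ΣN' = 606.8 kN/m; ΣW sinα = 426.7 kN/m
Resisting = 297.7 + 606.8·tan25.7° = 297.7 + 292.1 = 589.8 kN/m
FS = 589.8 / 426.7 = 1.382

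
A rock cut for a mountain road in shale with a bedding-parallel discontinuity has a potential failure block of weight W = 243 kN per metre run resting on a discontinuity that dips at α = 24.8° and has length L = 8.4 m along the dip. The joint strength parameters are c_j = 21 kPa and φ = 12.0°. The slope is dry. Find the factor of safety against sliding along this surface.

Resolving the block weight along and normal to the plane and applying the Mohr–Coulomb strength on the joint:
N' = W cosα = 243·cos24.8° = 220.6 kN/m
Driving force T = W sinα = 243·sin24.8° = 101.9 kN/m
Resisting force R = c_j·L + N'·tanφ = 21·8.4 + 220.6·tan12.0° = 176.4 + 46.9 = 223.3 kN/m
FS = R / T = 223.3 / 101.9 = 2.191

FS = 2.19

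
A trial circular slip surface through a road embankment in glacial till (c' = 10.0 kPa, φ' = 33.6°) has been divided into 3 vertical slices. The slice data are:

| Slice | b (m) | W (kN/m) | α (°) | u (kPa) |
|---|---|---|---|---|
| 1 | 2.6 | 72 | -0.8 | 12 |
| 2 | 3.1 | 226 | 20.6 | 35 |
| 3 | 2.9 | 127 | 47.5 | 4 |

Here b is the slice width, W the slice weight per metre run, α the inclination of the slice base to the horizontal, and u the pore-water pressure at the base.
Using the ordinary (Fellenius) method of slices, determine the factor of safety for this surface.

Ordinary method of slices: FS = Σ[c'·Δl_i + (W_i cosα_i − u_i·Δl_i)·tanφ'] / Σ W_i sinα_i, with Δl_i = b_i / cosα_i.
Slice 1: Δl = 2.6/cos(-0.8°) = 2.600 m; N'_1 = 72·cos(-0.8°) − 12·2.600 = 40.8; c'Δl = 26.00; W sinα = -1.0
Slice 2: Δl = 3.1/cos20.6° = 3.312 m; N'_2 = 226·cos20.6° − 35·3.312 = 95.6; c'Δl = 33.12; W sinα = 79.5
Slice 3: Δl = 2.9/cos47.5° = 4.293 m; N'_3 = 127·cos47.5° − 4·4.293 = 68.6; c'Δl = 42.93; W sinα = 93.6
Σc'Δl = 102.0 kN/m; ΣN' = 205.1 kN/m; ΣW sinα = 172.1 kN/m
Resisting = 102.0 + 205.1·tan33.6° = 102.0 + 136.2 = 238.3 kN/m
FS = 238.3 / 172.1 = 1.384

FS = 1.38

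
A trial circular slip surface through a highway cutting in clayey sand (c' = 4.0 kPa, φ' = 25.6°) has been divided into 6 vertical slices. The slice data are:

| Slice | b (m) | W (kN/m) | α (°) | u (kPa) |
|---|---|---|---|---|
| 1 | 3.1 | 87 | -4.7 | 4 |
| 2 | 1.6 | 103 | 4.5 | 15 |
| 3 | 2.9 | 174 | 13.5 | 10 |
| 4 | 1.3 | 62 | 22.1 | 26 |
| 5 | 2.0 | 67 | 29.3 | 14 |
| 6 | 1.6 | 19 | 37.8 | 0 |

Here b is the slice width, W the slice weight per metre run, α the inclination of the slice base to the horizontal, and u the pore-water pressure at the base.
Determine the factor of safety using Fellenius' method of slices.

Ordinary method of slices: FS = Σ[c'·Δl_i + (W_i cosα_i − u_i·Δl_i)·tanφ'] / Σ W_i sinα_i, with Δl_i = b_i / cosα_i.
Slice 1: Δl = 3.1/cos(-4.7°) = 3.110 m; N'_1 = 87·cos(-4.7°) − 4·3.110 = 74.3; c'Δl = 12.44; W sinα = -7.1
Slice 2: Δl = 1.6/cos4.5° = 1.605 m; N'_2 = 103·cos4.5° − 15·1.605 = 78.6; c'Δl = 6.42; W sinα = 8.1
Slice 3: Δl = 2.9/cos13.5° = 2.982 m; N'_3 = 174·cos13.5° − 10·2.982 = 139.4; c'Δl = 11.93; W sinα = 40.6
Slice 4: Δl = 1.3/cos22.1° = 1.403 m; N'_4 = 62·cos22.1° − 26·1.403 = 21.0; c'Δl = 5.61; W sinα = 23.3
Slice 5: Δl = 2.0/cos29.3° = 2.293 m; N'_5 = 67·cos29.3° − 14·2.293 = 26.3; c'Δl = 9.17; W sinα = 32.8
Slice 6: Δl = 1.6/cos37.8° = 2.025 m; N'_6 = 19·cos37.8° − 0·2.025 = 15.0; c'Δl = 8.10; W sinα = 11.6
Σc'Δl = 53.7 kN/m; ΣN' = 354.5 kN/m; ΣW sinα = 109.3 kN/m
Resisting = 53.7 + 354.5·tan25.6° = 53.7 + 169.9 = 223.5 kN/m
FS = 223.5 / 109.3 = 2.045

FS = 2.04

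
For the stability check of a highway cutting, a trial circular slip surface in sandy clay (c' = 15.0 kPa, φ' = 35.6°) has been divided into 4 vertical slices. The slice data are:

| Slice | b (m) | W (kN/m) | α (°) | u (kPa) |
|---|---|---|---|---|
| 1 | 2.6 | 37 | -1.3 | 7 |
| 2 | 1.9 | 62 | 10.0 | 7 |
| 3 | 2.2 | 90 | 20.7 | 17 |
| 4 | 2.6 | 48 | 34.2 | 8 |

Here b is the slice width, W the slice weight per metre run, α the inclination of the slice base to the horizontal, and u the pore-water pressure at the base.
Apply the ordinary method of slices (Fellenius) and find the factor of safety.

Ordinary method of slices: FS = Σ[c'·Δl_i + (W_i cosα_i − u_i·Δl_i)·tanφ'] / Σ W_i sinα_i, with Δl_i = b_i / cosα_i.
Slice 1: Δl = 2.6/cos(-1.3°) = 2.601 m; N'_1 = 37·cos(-1.3°) − 7·2.601 = 18.8; c'Δl = 39.01; W sinα = -0.8
Slice 2: Δl = 1.9/cos10.0° = 1.929 m; N'_2 = 62·cos10.0° − 7·1.929 = 47.6; c'Δl = 28.94; W sinα = 10.8
Slice 3: Δl = 2.2/cos20.7° = 2.352 m; N'_3 = 90·cos20.7° − 17·2.352 = 44.2; c'Δl = 35.28; W sinα = 31.8
Slice 4: Δl = 2.6/cos34.2° = 3.144 m; N'_4 = 48·cos34.2° − 8·3.144 = 14.6; c'Δl = 47.15; W sinα = 27.0
Σc'Δl = 150.4 kN/m; ΣN' = 125.1 kN/m; ΣW sinα = 68.7 kN/m
Resisting = 150.4 + 125.1·tan35.6° = 150.4 + 89.6 = 239.9 kN/m
FS = 239.9 / 68.7 = 3.492

FS = 3.49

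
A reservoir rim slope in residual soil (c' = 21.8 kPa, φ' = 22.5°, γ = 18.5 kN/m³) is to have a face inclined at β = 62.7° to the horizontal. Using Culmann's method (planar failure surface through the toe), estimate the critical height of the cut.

H_c = 16.38 m

Culmann's analysis gives the critical failure plane at α_cr = (β + φ')/2 = (62.7 + 22.5)/2 = 42.6°, and the critical height
H_c = (4c'/γ) · sinβ cosφ' / [1 − cos(β − φ')]
    = (4·21.8/18.5) · sin62.7°·cos22.5° / [1 − cos(40.2°)]
    = 4.714 · 0.8886·0.9239 / [1 − 0.7638]
    = 4.714 · 0.8210 / 0.2362
    = 16.38 m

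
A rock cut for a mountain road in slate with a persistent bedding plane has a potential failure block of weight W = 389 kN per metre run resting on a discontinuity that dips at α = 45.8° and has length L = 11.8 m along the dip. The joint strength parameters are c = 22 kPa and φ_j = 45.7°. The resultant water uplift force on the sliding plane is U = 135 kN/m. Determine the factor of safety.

Resolving the block weight along and normal to the plane and applying the Mohr–Coulomb strength on the joint:
N' = W cosα − U = 389·cos45.8° − 135 = 136.2 kN/m
Driving force T = W sinα = 389·sin45.8° = 278.9 kN/m
Resisting force R = c·L + N'·tanφ_j = 22·11.8 + 136.2·tan45.7° = 259.6 + 139.6 = 399.2 kN/m
FS = R / T = 399.2 / 278.9 = 1.431

FS = 1.43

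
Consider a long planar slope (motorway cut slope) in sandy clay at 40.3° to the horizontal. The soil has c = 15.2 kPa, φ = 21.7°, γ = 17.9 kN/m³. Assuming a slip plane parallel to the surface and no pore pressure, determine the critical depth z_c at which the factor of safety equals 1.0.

Setting FS = 1.00 in FS = [c + γz cos²β tanφ] / [γz sinβ cosβ] and solving for z:
z = c / [γ cosβ (FS·sinβ − cosβ·tanφ)]
  = 15.2 / [17.9·cos40.3°·(1.00·sin40.3° − cos40.3°·tan21.7°)]
  = 15.2 / [17.9·0.7627·(1.00·0.6468 − 0.7627·0.3979)]
  = 15.2 / 4.6865 = 3.243 m

z_c = 3.24 m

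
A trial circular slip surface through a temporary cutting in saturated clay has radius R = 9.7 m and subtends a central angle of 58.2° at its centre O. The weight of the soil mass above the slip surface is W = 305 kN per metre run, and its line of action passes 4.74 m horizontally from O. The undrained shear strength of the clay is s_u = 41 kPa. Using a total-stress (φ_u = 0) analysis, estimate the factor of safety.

Taking moments about the centre O, the resisting moment is provided by the undrained shear strength acting along the arc:
Arc length L_a = R·θ = 9.7·(58.2°·π/180) = 9.7·1.0158 = 9.85 m
M_R = s_u·L_a·R = 41·9.85·9.7 = 3918.6 kN·m/m
M_D = W·d = 305·4.74 = 1445.7 kN·m/m
FS = M_R / M_D = 3918.6 / 1445.7 = 2.711

FS = 2.71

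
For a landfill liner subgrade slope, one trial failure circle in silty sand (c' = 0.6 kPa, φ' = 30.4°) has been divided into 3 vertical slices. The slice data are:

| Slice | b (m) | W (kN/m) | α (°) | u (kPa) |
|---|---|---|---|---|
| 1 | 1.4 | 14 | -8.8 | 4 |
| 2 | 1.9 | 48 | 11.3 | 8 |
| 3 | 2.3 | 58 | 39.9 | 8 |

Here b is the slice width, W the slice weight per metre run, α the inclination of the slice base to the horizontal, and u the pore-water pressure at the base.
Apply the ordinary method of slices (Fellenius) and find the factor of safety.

FS = 0.88

Ordinary method of slices: FS = Σ[c'·Δl_i + (W_i cosα_i − u_i·Δl_i)·tanφ'] / Σ W_i sinα_i, with Δl_i = b_i / cosα_i.
Slice 1: Δl = 1.4/cos(-8.8°) = 1.417 m; N'_1 = 14·cos(-8.8°) − 4·1.417 = 8.2; c'Δl = 0.85; W sinα = -2.1
Slice 2: Δl = 1.9/cos11.3° = 1.938 m; N'_2 = 48·cos11.3° − 8·1.938 = 31.6; c'Δl = 1.16; W sinα = 9.4
Slice 3: Δl = 2.3/cos39.9° = 2.998 m; N'_3 = 58·cos39.9° − 8·2.998 = 20.5; c'Δl = 1.80; W sinα = 37.2
Σc'Δl = 3.8 kN/m; ΣN' = 60.2 kN/m; ΣW sinα = 44.5 kN/m
Resisting = 3.8 + 60.2·tan30.4° = 3.8 + 35.3 = 39.2 kN/m
FS = 39.2 / 44.5 = 0.881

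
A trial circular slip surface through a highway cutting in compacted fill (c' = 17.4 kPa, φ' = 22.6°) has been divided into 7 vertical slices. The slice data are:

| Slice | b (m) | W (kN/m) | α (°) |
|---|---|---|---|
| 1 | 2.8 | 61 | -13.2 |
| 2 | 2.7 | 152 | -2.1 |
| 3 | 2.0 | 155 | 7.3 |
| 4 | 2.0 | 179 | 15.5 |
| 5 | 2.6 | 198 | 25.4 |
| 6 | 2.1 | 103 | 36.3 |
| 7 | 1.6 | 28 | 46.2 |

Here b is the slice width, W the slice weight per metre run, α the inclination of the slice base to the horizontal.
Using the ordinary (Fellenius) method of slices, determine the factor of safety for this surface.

Ordinary method of slices: FS = Σ[c'·Δl_i + (W_i cosα_i)·tanφ'] / Σ W_i sinα_i, with Δl_i = b_i / cosα_i.
Slice 1: Δl = 2.8/cos(-13.2°) = 2.876 m; N'_1 = 61·cos(-13.2°) = 59.4; c'Δl = 50.04; W sinα = -13.9
Slice 2: Δl = 2.7/cos(-2.1°) = 2.702 m; N'_2 = 152·cos(-2.1°) = 151.9; c'Δl = 47.01; W sinα = -5.6
Slice 3: Δl = 2.0/cos7.3° = 2.016 m; N'_3 = 155·cos7.3° = 153.7; c'Δl = 35.08; W sinα = 19.7
Slice 4: Δl = 2.0/cos15.5° = 2.075 m; N'_4 = 179·cos15.5° = 172.5; c'Δl = 36.11; W sinα = 47.8
Slice 5: Δl = 2.6/cos25.4° = 2.878 m; N'_5 = 198·cos25.4° = 178.9; c'Δl = 50.08; W sinα = 84.9
Slice 6: Δl = 2.1/cos36.3° = 2.606 m; N'_6 = 103·cos36.3° = 83.0; c'Δl = 45.34; W sinα = 61.0
Slice 7: Δl = 1.6/cos46.2° = 2.312 m; N'_7 = 28·cos46.2° = 19.4; c'Δl = 40.22; W sinα = 20.2
Σc'Δl = 303.9 kN/m; ΣN' = 818.8 kN/m; ΣW sinα = 214.1 kN/m
Resisting = 303.9 + 818.8·tan22.6° = 303.9 + 340.8 = 644.7 kN/m
FS = 644.7 / 214.1 = 3.011

FS = 3.01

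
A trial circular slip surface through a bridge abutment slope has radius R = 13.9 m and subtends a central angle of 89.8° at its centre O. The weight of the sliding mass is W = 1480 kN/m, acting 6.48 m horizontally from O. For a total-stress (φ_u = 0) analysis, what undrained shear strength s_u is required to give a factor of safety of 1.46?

FS = s_u·L_a·R / (W·d), so s_u = FS·W·d / (L_a·R).
Arc length L_a = R·θ = 13.9·(89.8°·π/180) = 13.9·1.5673 = 21.79 m
s_u = 1.46·1480·6.48 / (21.79·13.9) = 14002.0 / 302.82 = 46.24 kPa

s_u = 46.2 kPa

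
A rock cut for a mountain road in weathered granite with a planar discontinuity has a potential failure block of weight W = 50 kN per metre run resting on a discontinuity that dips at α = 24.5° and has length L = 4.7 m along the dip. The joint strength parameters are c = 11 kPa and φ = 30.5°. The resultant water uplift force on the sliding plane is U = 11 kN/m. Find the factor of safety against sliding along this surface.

FS = 3.47

Resolving the block weight along and normal to the plane and applying the Mohr–Coulomb strength on the joint:
N' = W cosα − U = 50·cos24.5° − 11 = 34.5 kN/m
Driving force T = W sinα = 50·sin24.5° = 20.7 kN/m
Resisting force R = c·L + N'·tanφ = 11·4.7 + 34.5·tan30.5° = 51.7 + 20.3 = 72.0 kN/m
FS = R / T = 72.0 / 20.7 = 3.473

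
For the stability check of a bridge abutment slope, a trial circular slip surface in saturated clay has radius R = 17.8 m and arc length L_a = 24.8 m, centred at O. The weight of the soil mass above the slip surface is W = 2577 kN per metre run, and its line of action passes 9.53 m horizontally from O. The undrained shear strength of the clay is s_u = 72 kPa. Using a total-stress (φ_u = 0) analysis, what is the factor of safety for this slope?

FS = 1.29

Taking moments about the centre O, the resisting moment is provided by the undrained shear strength acting along the arc:
M_R = s_u·L_a·R = 72·24.80·17.8 = 31783.7 kN·m/m
M_D = W·d = 2577·9.53 = 24558.8 kN·m/m
FS = M_R / M_D = 31783.7 / 24558.8 = 1.294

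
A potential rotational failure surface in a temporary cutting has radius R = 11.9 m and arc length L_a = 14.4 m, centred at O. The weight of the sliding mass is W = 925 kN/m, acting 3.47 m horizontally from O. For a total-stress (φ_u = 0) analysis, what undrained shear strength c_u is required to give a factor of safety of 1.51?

c_u = 28.3 kPa

FS = c_u·L_a·R / (W·d), so c_u = FS·W·d / (L_a·R).
c_u = 1.51·925·3.47 / (14.40·11.9) = 4846.7 / 171.36 = 28.28 kPa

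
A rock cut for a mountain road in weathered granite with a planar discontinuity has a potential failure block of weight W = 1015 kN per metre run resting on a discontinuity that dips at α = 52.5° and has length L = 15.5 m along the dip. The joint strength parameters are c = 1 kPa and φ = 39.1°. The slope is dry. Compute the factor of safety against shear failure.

Resolving the block weight along and normal to the plane and applying the Mohr–Coulomb strength on the joint:
N' = W cosα = 1015·cos52.5° = 617.9 kN/m
Driving force T = W sinα = 1015·sin52.5° = 805.3 kN/m
Resisting force R = c·L + N'·tanφ = 1·15.5 + 617.9·tan39.1° = 15.5 + 502.1 = 517.6 kN/m
FS = R / T = 517.6 / 805.3 = 0.643

FS = 0.64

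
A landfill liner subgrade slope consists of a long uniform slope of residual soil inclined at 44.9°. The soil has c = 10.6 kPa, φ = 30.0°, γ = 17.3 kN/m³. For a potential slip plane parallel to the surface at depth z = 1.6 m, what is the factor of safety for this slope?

FS = 1.35

For an infinite slope with a slip plane parallel to the surface (no pore pressure): FS = [c + γz cos²β tanφ] / [γz sinβ cosβ].
γz = 17.3·1.6 = 27.68 kN/m²
Numerator = 10.6 + 27.68·cos²44.9°·tan30.0° = 10.6 + 27.68·0.5017·0.5774 = 18.618 kPa
Denominator = 27.68·sin44.9°·cos44.9° = 27.68·0.7059·0.7083 = 13.840 kPa
FS = 18.618 / 13.840 = 1.345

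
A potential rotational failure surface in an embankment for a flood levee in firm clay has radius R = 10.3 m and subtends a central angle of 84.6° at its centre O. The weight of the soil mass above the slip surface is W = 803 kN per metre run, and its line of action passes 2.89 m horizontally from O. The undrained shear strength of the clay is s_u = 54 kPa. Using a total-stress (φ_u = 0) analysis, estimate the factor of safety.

FS = 3.65

Taking moments about the centre O, the resisting moment is provided by the undrained shear strength acting along the arc:
Arc length L_a = R·θ = 10.3·(84.6°·π/180) = 10.3·1.4765 = 15.21 m
M_R = s_u·L_a·R = 54·15.21·10.3 = 8458.9 kN·m/m
M_D = W·d = 803·2.89 = 2320.7 kN·m/m
FS = M_R / M_D = 8458.9 / 2320.7 = 3.645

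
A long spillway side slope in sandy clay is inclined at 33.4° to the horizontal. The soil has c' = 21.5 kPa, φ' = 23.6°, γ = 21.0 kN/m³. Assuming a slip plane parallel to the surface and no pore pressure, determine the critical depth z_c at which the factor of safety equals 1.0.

z_c = 6.60 m

Setting FS = 1.00 in FS = [c' + γz cos²β tanφ'] / [γz sinβ cosβ] and solving for z:
z = c' / [γ cosβ (FS·sinβ − cosβ·tanφ')]
  = 21.5 / [21.0·cos33.4°·(1.00·sin33.4° − cos33.4°·tan23.6°)]
  = 21.5 / [21.0·0.8348·(1.00·0.5505 − 0.8348·0.4369)]
  = 21.5 / 3.2564 = 6.602 m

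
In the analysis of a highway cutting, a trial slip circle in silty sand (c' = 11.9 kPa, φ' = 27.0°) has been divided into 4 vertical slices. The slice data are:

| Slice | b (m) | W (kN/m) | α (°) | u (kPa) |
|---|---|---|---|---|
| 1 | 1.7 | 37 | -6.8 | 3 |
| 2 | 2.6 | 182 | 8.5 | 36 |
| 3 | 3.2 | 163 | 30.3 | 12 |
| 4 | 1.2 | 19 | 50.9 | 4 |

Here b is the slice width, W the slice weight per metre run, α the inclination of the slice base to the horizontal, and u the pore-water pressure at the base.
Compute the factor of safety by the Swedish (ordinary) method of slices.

Ordinary method of slices: FS = Σ[c'·Δl_i + (W_i cosα_i − u_i·Δl_i)·tanφ'] / Σ W_i sinα_i, with Δl_i = b_i / cosα_i.
Slice 1: Δl = 1.7/cos(-6.8°) = 1.712 m; N'_1 = 37·cos(-6.8°) − 3·1.712 = 31.6; c'Δl = 20.37; W sinα = -4.4
Slice 2: Δl = 2.6/cos8.5° = 2.629 m; N'_2 = 182·cos8.5° − 36·2.629 = 85.4; c'Δl = 31.28; W sinα = 26.9
Slice 3: Δl = 3.2/cos30.3° = 3.706 m; N'_3 = 163·cos30.3° − 12·3.706 = 96.3; c'Δl = 44.10; W sinα = 82.2
Slice 4: Δl = 1.2/cos50.9° = 1.903 m; N'_4 = 19·cos50.9° − 4·1.903 = 4.4; c'Δl = 22.64; W sinα = 14.7
Σc'Δl = 118.4 kN/m; ΣN' = 217.6 kN/m; ΣW sinα = 119.5 kN/m
Resisting = 118.4 + 217.6·tan27.0° = 118.4 + 110.9 = 229.3 kN/m
FS = 229.3 / 119.5 = 1.919

FS = 1.92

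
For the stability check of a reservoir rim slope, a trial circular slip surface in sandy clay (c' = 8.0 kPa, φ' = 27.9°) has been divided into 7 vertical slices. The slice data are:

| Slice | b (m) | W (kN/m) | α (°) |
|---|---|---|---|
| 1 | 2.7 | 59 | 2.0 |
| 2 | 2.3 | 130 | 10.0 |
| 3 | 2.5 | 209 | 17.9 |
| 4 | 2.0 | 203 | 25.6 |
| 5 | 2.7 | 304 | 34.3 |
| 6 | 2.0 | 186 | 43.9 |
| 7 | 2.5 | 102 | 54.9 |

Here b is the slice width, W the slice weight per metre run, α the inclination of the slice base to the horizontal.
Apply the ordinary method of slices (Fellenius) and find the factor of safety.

FS = 1.25

Ordinary method of slices: FS = Σ[c'·Δl_i + (W_i cosα_i)·tanφ'] / Σ W_i sinα_i, with Δl_i = b_i / cosα_i.
Slice 1: Δl = 2.7/cos2.0° = 2.702 m; N'_1 = 59·cos2.0° = 59.0; c'Δl = 21.61; W sinα = 2.1
Slice 2: Δl = 2.3/cos10.0° = 2.335 m; N'_2 = 130·cos10.0° = 128.0; c'Δl = 18.68; W sinα = 22.6
Slice 3: Δl = 2.5/cos17.9° = 2.627 m; N'_3 = 209·cos17.9° = 198.9; c'Δl = 21.02; W sinα = 64.2
Slice 4: Δl = 2.0/cos25.6° = 2.218 m; N'_4 = 203·cos25.6° = 183.1; c'Δl = 17.74; W sinα = 87.7
Slice 5: Δl = 2.7/cos34.3° = 3.268 m; N'_5 = 304·cos34.3° = 251.1; c'Δl = 26.15; W sinα = 171.3
Slice 6: Δl = 2.0/cos43.9° = 2.776 m; N'_6 = 186·cos43.9° = 134.0; c'Δl = 22.21; W sinα = 129.0
Slice 7: Δl = 2.5/cos54.9° = 4.348 m; N'_7 = 102·cos54.9° = 58.7; c'Δl = 34.78; W sinα = 83.5
Σc'Δl = 162.2 kN/m; ΣN' = 1012.8 kN/m; ΣW sinα = 560.3 kN/m
Resisting = 162.2 + 1012.8·tan27.9° = 162.2 + 536.2 = 698.4 kN/m
FS = 698.4 / 560.3 = 1.246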